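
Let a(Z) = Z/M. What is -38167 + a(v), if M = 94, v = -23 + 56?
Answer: -3587665/94 ≈ -38167.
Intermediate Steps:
v = 33
a(Z) = Z/94
-38167 + a(v) = -38167 + (1/94)*33 = -38167 + 33/94 = -3587665/94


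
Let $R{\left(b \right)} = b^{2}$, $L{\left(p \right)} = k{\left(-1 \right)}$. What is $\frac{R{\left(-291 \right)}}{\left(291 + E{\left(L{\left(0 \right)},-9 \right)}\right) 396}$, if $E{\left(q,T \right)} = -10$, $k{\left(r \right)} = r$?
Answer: $\frac{9409}{12364} \approx 0.761$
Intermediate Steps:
$L{\left(p \right)} = -1$
$\frac{R{\left(-291 \right)}}{\left(291 + E{\left(L{\left(0 \right)},-9 \right)}\right) 396} = \frac{\left(-291\right)^{2}}{\left(291 - 10\right) 396} = \frac{84681}{281 \cdot 396} = \frac{84681}{111276} = 84681 \cdot \frac{1}{111276} = \frac{9409}{12364}$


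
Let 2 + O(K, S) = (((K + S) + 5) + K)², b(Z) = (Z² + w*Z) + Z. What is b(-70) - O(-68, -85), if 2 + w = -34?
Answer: -39304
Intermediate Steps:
w = -36 (w = -2 - 34 = -36)
b(Z) = Z² - 35*Z (b(Z) = (Z² - 36*Z) + Z = Z² - 35*Z)
O(K, S) = -2 + (5 + S + 2*K)² (O(K, S) = -2 + (((K + S) + 5) + K)² = -2 + ((5 + K + S) + K)² = -2 + (5 + S + 2*K)²)
b(-70) - O(-68, -85) = -70*(-35 - 70) - (-2 + (5 - 85 + 2*(-68))²) = -70*(-105) - (-2 + (5 - 85 - 136)²) = 7350 - (-2 + (-216)²) = 7350 - (-2 + 46656) = 7350 - 1*46654 = 7350 - 46654 = -39304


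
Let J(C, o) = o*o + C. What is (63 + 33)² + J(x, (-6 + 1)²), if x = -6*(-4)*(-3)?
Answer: 9769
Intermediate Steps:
x = -72 (x = 24*(-3) = -72)
J(C, o) = C + o² (J(C, o) = o² + C = C + o²)
(63 + 33)² + J(x, (-6 + 1)²) = (63 + 33)² + (-72 + ((-6 + 1)²)²) = 96² + (-72 + ((-5)²)²) = 9216 + (-72 + 25²) = 9216 + (-72 + 625) = 9216 + 553 = 9769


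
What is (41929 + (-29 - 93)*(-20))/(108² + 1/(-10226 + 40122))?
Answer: 1326455624/348706945 ≈ 3.8039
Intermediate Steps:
(41929 + (-29 - 93)*(-20))/(108² + 1/(-10226 + 40122)) = (41929 - 122*(-20))/(11664 + 1/29896) = (41929 + 2440)/(11664 + 1/29896) = 44369/(348706945/29896) = 44369*(29896/348706945) = 1326455624/348706945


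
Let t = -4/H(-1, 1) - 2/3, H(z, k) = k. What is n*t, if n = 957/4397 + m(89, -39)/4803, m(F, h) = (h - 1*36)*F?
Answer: 115516352/21118791 ≈ 5.4698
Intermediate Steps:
m(F, h) = F*(-36 + h) (m(F, h) = (h - 36)*F = (-36 + h)*F = F*(-36 + h))
n = -8251168/7039597 (n = 957/4397 + (89*(-36 - 39))/4803 = 957*(1/4397) + (89*(-75))*(1/4803) = 957/4397 - 6675*1/4803 = 957/4397 - 2225/1601 = -8251168/7039597 ≈ -1.1721)
t = -14/3 (t = -4/1 - 2/3 = -4*1 - 2*⅓ = -4 - ⅔ = -14/3 ≈ -4.6667)
n*t = -8251168/7039597*(-14/3) = 115516352/21118791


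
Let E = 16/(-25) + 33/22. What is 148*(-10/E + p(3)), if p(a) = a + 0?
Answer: -54908/43 ≈ -1276.9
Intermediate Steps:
p(a) = a
E = 43/50 (E = 16*(-1/25) + 33*(1/22) = -16/25 + 3/2 = 43/50 ≈ 0.86000)
148*(-10/E + p(3)) = 148*(-10/43/50 + 3) = 148*(-10*50/43 + 3) = 148*(-500/43 + 3) = 148*(-371/43) = -54908/43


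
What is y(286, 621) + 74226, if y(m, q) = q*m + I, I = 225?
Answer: 252057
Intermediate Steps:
y(m, q) = 225 + m*q (y(m, q) = q*m + 225 = m*q + 225 = 225 + m*q)
y(286, 621) + 74226 = (225 + 286*621) + 74226 = (225 + 177606) + 74226 = 177831 + 74226 = 252057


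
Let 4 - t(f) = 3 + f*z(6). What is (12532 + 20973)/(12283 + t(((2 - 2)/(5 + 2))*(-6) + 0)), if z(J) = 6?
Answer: 33505/12284 ≈ 2.7275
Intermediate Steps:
t(f) = 1 - 6*f (t(f) = 4 - (3 + f*6) = 4 - (3 + 6*f) = 4 + (-3 - 6*f) = 1 - 6*f)
(12532 + 20973)/(12283 + t(((2 - 2)/(5 + 2))*(-6) + 0)) = (12532 + 20973)/(12283 + (1 - 6*(((2 - 2)/(5 + 2))*(-6) + 0))) = 33505/(12283 + (1 - 6*((0/7)*(-6) + 0))) = 33505/(12283 + (1 - 6*((0*(⅐))*(-6) + 0))) = 33505/(12283 + (1 - 6*(0*(-6) + 0))) = 33505/(12283 + (1 - 6*(0 + 0))) = 33505/(12283 + (1 - 6*0)) = 33505/(12283 + (1 + 0)) = 33505/(12283 + 1) = 33505/12284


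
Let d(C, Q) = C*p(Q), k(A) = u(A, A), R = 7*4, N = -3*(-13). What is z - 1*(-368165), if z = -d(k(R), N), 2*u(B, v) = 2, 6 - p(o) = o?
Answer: 368198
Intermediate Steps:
N = 39
p(o) = 6 - o
u(B, v) = 1 (u(B, v) = (½)*2 = 1)
R = 28
k(A) = 1
d(C, Q) = C*(6 - Q)
z = 33 (z = -(6 - 1*39) = -(6 - 39) = -(-33) = -1*(-33) = 33)
z - 1*(-368165) = 33 - 1*(-368165) = 33 + 368165 = 368198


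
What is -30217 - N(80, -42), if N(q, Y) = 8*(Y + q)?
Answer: -30521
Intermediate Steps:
N(q, Y) = 8*Y + 8*q
-30217 - N(80, -42) = -30217 - (8*(-42) + 8*80) = -30217 - (-336 + 640) = -30217 - 1*304 = -30217 - 304 = -30521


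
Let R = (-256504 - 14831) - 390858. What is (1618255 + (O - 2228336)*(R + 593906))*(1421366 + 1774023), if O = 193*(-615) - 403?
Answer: 512223553010778257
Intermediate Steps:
R = -662193 (R = -271335 - 390858 = -662193)
O = -119098 (O = -118695 - 403 = -119098)
(1618255 + (O - 2228336)*(R + 593906))*(1421366 + 1774023) = (1618255 + (-119098 - 2228336)*(-662193 + 593906))*(1421366 + 1774023) = (1618255 - 2347434*(-68287))*3195389 = (1618255 + 160299225558)*3195389 = 160300843813*3195389 = 512223553010778257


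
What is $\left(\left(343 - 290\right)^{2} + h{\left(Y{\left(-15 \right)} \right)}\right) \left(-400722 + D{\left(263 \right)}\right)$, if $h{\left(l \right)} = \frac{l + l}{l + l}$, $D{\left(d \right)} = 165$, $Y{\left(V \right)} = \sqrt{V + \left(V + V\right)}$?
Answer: $-1125565170$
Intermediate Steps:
$Y{\left(V \right)} = \sqrt{3} \sqrt{V}$ ($Y{\left(V \right)} = \sqrt{V + 2 V} = \sqrt{3 V} = \sqrt{3} \sqrt{V}$)
$h{\left(l \right)} = 1$ ($h{\left(l \right)} = \frac{2 l}{2 l} = 2 l \frac{1}{2 l} = 1$)
$\left(\left(343 - 290\right)^{2} + h{\left(Y{\left(-15 \right)} \right)}\right) \left(-400722 + D{\left(263 \right)}\right) = \left(\left(343 - 290\right)^{2} + 1\right) \left(-400722 + 165\right) = \left(53^{2} + 1\right) \left(-400557\right) = \left(2809 + 1\right) \left(-400557\right) = 2810 \left(-400557\right) = -1125565170$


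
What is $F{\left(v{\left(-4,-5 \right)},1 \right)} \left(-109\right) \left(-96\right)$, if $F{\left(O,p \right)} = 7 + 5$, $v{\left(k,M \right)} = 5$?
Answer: $125568$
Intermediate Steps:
$F{\left(O,p \right)} = 12$
$F{\left(v{\left(-4,-5 \right)},1 \right)} \left(-109\right) \left(-96\right) = 12 \left(-109\right) \left(-96\right) = \left(-1308\right) \left(-96\right) = 125568$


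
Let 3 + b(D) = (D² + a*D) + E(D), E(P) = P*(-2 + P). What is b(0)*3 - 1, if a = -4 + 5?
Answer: -10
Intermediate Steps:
a = 1
b(D) = -3 + D + D² + D*(-2 + D) (b(D) = -3 + ((D² + 1*D) + D*(-2 + D)) = -3 + ((D² + D) + D*(-2 + D)) = -3 + ((D + D²) + D*(-2 + D)) = -3 + (D + D² + D*(-2 + D)) = -3 + D + D² + D*(-2 + D))
b(0)*3 - 1 = (-3 - 1*0 + 2*0²)*3 - 1 = (-3 + 0 + 2*0)*3 - 1 = (-3 + 0 + 0)*3 - 1 = -3*3 - 1 = -9 - 1 = -10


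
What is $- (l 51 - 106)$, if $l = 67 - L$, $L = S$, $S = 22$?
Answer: $-2189$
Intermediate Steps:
$L = 22$
$l = 45$ ($l = 67 - 22 = 45$)
$- (l 51 - 106) = - (45 \cdot 51 - 106) = - (2295 - 106) = \left(-1\right) 2189 = -2189$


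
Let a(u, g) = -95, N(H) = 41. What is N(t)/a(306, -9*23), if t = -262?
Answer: -41/95 ≈ -0.43158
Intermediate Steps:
N(t)/a(306, -9*23) = 41/(-95) = 41*(-1/95) = -41/95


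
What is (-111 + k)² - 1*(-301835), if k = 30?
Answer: 308396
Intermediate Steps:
(-111 + k)² - 1*(-301835) = (-111 + 30)² - 1*(-301835) = (-81)² + 301835 = 6561 + 301835 = 308396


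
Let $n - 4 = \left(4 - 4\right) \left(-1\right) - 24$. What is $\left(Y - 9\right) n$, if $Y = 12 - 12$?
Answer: $180$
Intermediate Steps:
$n = -20$ ($n = 4 - \left(24 - \left(4 - 4\right) \left(-1\right)\right) = 4 + \left(0 \left(-1\right) - 24\right) = 4 + \left(0 - 24\right) = 4 - 24 = -20$)
$Y = 0$ ($Y = 12 - 12 = 0$)
$\left(Y - 9\right) n = \left(0 - 9\right) \left(-20\right) = \left(-9\right) \left(-20\right) = 180$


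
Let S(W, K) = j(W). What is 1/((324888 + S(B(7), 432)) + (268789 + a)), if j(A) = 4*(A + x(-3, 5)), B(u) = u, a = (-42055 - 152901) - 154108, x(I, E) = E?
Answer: 1/244661 ≈ 4.0873e-6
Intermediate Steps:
a = -349064 (a = -194956 - 154108 = -349064)
j(A) = 20 + 4*A (j(A) = 4*(A + 5) = 4*(5 + A) = 20 + 4*A)
S(W, K) = 20 + 4*W
1/((324888 + S(B(7), 432)) + (268789 + a)) = 1/((324888 + (20 + 4*7)) + (268789 - 349064)) = 1/((324888 + (20 + 28)) - 80275) = 1/((324888 + 48) - 80275) = 1/(324936 - 80275) = 1/244661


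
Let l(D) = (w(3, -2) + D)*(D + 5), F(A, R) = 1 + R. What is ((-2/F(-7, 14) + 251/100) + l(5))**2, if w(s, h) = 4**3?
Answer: 43144690369/90000 ≈ 4.7939e+5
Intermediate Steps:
w(s, h) = 64
l(D) = (5 + D)*(64 + D) (l(D) = (64 + D)*(D + 5) = (64 + D)*(5 + D) = (5 + D)*(64 + D))
((-2/F(-7, 14) + 251/100) + l(5))**2 = ((-2/(1 + 14) + 251/100) + (320 + 5**2 + 69*5))**2 = ((-2/15 + 251*(1/100)) + (320 + 25 + 345))**2 = ((-2*1/15 + 251/100) + 690)**2 = ((-2/15 + 251/100) + 690)**2 = (713/300 + 690)**2 = (207713/300)**2 = 43144690369/90000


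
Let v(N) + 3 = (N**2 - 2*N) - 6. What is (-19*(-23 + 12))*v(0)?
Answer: -1881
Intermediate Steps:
v(N) = -9 + N**2 - 2*N (v(N) = -3 + ((N**2 - 2*N) - 6) = -3 + (-6 + N**2 - 2*N) = -9 + N**2 - 2*N)
(-19*(-23 + 12))*v(0) = (-19*(-23 + 12))*(-9 + 0**2 - 2*0) = (-19*(-11))*(-9 + 0 + 0) = 209*(-9) = -1881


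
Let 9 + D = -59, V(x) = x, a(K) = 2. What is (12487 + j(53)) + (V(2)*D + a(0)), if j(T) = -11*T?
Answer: 11770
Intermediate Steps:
D = -68 (D = -9 - 59 = -68)
(12487 + j(53)) + (V(2)*D + a(0)) = (12487 - 11*53) + (2*(-68) + 2) = (12487 - 583) + (-136 + 2) = 11904 - 134 = 11770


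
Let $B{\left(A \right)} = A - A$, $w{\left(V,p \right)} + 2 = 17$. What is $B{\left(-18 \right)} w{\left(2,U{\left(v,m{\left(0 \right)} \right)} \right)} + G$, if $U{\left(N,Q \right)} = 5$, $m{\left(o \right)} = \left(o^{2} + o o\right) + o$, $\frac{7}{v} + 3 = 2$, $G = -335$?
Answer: $-335$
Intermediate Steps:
$v = -7$ ($v = \frac{7}{-3 + 2} = \frac{7}{-1} = 7 \left(-1\right) = -7$)
$m{\left(o \right)} = o + 2 o^{2}$ ($m{\left(o \right)} = \left(o^{2} + o^{2}\right) + o = 2 o^{2} + o = o + 2 o^{2}$)
$w{\left(V,p \right)} = 15$ ($w{\left(V,p \right)} = -2 + 17 = 15$)
$B{\left(A \right)} = 0$
$B{\left(-18 \right)} w{\left(2,U{\left(v,m{\left(0 \right)} \right)} \right)} + G = 0 \cdot 15 - 335 = 0 - 335 = -335$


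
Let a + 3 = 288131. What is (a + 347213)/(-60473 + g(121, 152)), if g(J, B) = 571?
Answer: -635341/59902 ≈ -10.606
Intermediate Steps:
a = 288128 (a = -3 + 288131 = 288128)
(a + 347213)/(-60473 + g(121, 152)) = (288128 + 347213)/(-60473 + 571) = 635341/(-59902) = 635341*(-1/59902) = -635341/59902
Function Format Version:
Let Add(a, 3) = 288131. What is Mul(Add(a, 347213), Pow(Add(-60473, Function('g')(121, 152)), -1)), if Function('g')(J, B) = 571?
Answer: Rational(-635341, 59902) ≈ -10.606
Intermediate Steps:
a = 288128 (a = Add(-3, 288131) = 288128)
Mul(Add(a, 347213), Pow(Add(-60473, Function('g')(121, 152)), -1)) = Mul(Add(288128, 347213), Pow(Add(-60473, 571), -1)) = Mul(635341, Pow(-59902, -1)) = Mul(635341, Rational(-1, 59902)) = Rational(-635341, 59902)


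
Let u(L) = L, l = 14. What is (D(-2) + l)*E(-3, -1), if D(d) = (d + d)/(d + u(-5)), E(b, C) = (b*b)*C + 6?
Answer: -306/7 ≈ -43.714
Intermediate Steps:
E(b, C) = 6 + C*b**2 (E(b, C) = b**2*C + 6 = C*b**2 + 6 = 6 + C*b**2)
D(d) = 2*d/(-5 + d) (D(d) = (d + d)/(d - 5) = (2*d)/(-5 + d) = 2*d/(-5 + d))
(D(-2) + l)*E(-3, -1) = (2*(-2)/(-5 - 2) + 14)*(6 - 1*(-3)**2) = (2*(-2)/(-7) + 14)*(6 - 1*9) = (2*(-2)*(-1/7) + 14)*(6 - 9) = (4/7 + 14)*(-3) = (102/7)*(-3) = -306/7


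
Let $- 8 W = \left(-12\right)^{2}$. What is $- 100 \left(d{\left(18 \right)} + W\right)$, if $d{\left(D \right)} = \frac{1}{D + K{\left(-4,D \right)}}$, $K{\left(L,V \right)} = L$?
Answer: $\frac{12550}{7} \approx 1792.9$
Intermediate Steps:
$d{\left(D \right)} = \frac{1}{-4 + D}$ ($d{\left(D \right)} = \frac{1}{D - 4} = \frac{1}{-4 + D}$)
$W = -18$ ($W = - \frac{\left(-12\right)^{2}}{8} = \left(- \frac{1}{8}\right) 144 = -18$)
$- 100 \left(d{\left(18 \right)} + W\right) = - 100 \left(\frac{1}{-4 + 18} - 18\right) = - 100 \left(\frac{1}{14} - 18\right) = \left(-100\right) \left(- \frac{251}{14}\right) = \frac{12550}{7}$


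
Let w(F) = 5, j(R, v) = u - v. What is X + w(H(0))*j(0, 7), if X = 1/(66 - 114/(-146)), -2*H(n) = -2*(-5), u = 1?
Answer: -146177/4875 ≈ -29.985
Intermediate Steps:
H(n) = -5 (H(n) = -(-1)*(-5) = -½*10 = -5)
j(R, v) = 1 - v
X = 73/4875 (X = 1/(66 - 114*(-1/146)) = 1/(66 + 57/73) = 1/(4875/73) = 73/4875 ≈ 0.014974)
X + w(H(0))*j(0, 7) = 73/4875 + 5*(1 - 1*7) = 73/4875 + 5*(1 - 7) = 73/4875 + 5*(-6) = 73/4875 - 30 = -146177/4875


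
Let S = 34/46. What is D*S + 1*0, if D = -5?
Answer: -85/23 ≈ -3.6957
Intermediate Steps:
S = 17/23 (S = 34*(1/46) = 17/23 ≈ 0.73913)
D*S + 1*0 = -5*17/23 + 1*0 = -85/23 + 0 = -85/23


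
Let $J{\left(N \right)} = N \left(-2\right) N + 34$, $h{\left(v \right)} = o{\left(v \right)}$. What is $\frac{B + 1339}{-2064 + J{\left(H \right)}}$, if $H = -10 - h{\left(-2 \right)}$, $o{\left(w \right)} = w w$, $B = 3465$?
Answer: $- \frac{2402}{1211} \approx -1.9835$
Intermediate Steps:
$o{\left(w \right)} = w^{2}$
$h{\left(v \right)} = v^{2}$
$H = -14$ ($H = -10 - \left(-2\right)^{2} = -10 - 4 = -14$)
$J{\left(N \right)} = 34 - 2 N^{2}$ ($J{\left(N \right)} = - 2 N N + 34 = - 2 N^{2} + 34 = 34 - 2 N^{2}$)
$\frac{B + 1339}{-2064 + J{\left(H \right)}} = \frac{3465 + 1339}{-2064 + \left(34 - 2 \left(-14\right)^{2}\right)} = \frac{4804}{-2064 + \left(34 - 392\right)} = \frac{4804}{-2064 - 358} = \frac{4804}{-2422} = 4804 \left(- \frac{1}{2422}\right) = - \frac{2402}{1211}$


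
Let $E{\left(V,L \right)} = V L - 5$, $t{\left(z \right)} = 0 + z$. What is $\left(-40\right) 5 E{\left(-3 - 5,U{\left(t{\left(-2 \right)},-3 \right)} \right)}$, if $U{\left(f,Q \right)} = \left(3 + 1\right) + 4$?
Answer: $13800$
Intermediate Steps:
$t{\left(z \right)} = z$
$U{\left(f,Q \right)} = 8$ ($U{\left(f,Q \right)} = 4 + 4 = 8$)
$E{\left(V,L \right)} = -5 + L V$ ($E{\left(V,L \right)} = L V - 5 = -5 + L V$)
$\left(-40\right) 5 E{\left(-3 - 5,U{\left(t{\left(-2 \right)},-3 \right)} \right)} = \left(-40\right) 5 \left(-5 + 8 \left(-3 - 5\right)\right) = - 200 \left(-5 + 8 \left(-8\right)\right) = - 200 \left(-5 - 64\right) = \left(-200\right) \left(-69\right) = 13800$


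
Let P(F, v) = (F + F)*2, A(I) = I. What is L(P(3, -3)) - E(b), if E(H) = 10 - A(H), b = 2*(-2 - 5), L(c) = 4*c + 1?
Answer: 25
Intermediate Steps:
P(F, v) = 4*F (P(F, v) = (2*F)*2 = 4*F)
L(c) = 1 + 4*c
b = -14 (b = 2*(-7) = -14)
E(H) = 10 - H
L(P(3, -3)) - E(b) = (1 + 4*(4*3)) - (10 - 1*(-14)) = (1 + 4*12) - (10 + 14) = (1 + 48) - 1*24 = 49 - 24 = 25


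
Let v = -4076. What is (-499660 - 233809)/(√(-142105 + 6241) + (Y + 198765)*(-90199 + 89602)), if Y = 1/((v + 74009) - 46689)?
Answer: 5224866899281832756668/845293856555522896313977 + 264187483244256*I*√3774/845293856555522896313977 ≈ 0.0061811 + 1.92e-8*I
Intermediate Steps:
Y = 1/23244 (Y = 1/((-4076 + 74009) - 46689) = 1/(69933 - 46689) = 1/23244 ≈ 4.3022e-5)
(-499660 - 233809)/(√(-142105 + 6241) + (Y + 198765)*(-90199 + 89602)) = (-499660 - 233809)/(√(-142105 + 6241) + (1/23244 + 198765)*(-90199 + 89602)) = -733469/(√(-135864) + (4620093661/23244)*(-597)) = -733469/(6*I*√3774 - 919398638539/7748) = -733469/(-919398638539/7748 + 6*I*√3774)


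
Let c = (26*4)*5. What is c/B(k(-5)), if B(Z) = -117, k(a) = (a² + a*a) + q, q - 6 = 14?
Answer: -40/9 ≈ -4.4444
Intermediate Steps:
q = 20 (q = 6 + 14 = 20)
k(a) = 20 + 2*a² (k(a) = (a² + a*a) + 20 = (a² + a²) + 20 = 2*a² + 20 = 20 + 2*a²)
c = 520 (c = 104*5 = 520)
c/B(k(-5)) = 520/(-117) = 520*(-1/117) = -40/9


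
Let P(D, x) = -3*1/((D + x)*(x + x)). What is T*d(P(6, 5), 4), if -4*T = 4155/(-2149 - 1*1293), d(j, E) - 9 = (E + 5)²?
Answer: 186975/6884 ≈ 27.161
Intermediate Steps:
P(D, x) = -3/(2*x*(D + x)) (P(D, x) = -3*1/(2*x*(D + x)) = -3/(2*x*(D + x)))
d(j, E) = 9 + (5 + E)² (d(j, E) = 9 + (E + 5)² = 9 + (5 + E)²)
T = 4155/13768 (T = -4155/(4*(-2149 - 1*1293)) = -4155/(4*(-2149 - 1293)) = -4155/(4*(-3442)) = -4155*(-1)/(4*3442) = -¼*(-4155/3442) = 4155/13768 ≈ 0.30179)
T*d(P(6, 5), 4) = 4155*(9 + (5 + 4)²)/13768 = 4155*(9 + 9²)/13768 = 4155*(9 + 81)/13768 = (4155/13768)*90 = 186975/6884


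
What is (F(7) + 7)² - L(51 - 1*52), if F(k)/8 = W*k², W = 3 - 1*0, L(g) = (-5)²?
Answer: 1399464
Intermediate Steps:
L(g) = 25
W = 3 (W = 3 + 0 = 3)
F(k) = 24*k² (F(k) = 8*(3*k²) = 24*k²)
(F(7) + 7)² - L(51 - 1*52) = (24*7² + 7)² - 1*25 = (24*49 + 7)² - 25 = (1176 + 7)² - 25 = 1183² - 25 = 1399489 - 25 = 1399464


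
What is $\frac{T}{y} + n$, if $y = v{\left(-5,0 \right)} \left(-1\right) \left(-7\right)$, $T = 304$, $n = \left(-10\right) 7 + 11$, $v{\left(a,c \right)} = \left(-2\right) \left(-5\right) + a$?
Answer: $- \frac{1761}{35} \approx -50.314$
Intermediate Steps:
$v{\left(a,c \right)} = 10 + a$
$n = -59$ ($n = -70 + 11 = -59$)
$y = 35$ ($y = \left(10 - 5\right) \left(-1\right) \left(-7\right) = 5 \left(-1\right) \left(-7\right) = \left(-5\right) \left(-7\right) = 35$)
$\frac{T}{y} + n = \frac{1}{35} \cdot 304 - 59 = \frac{304}{35} - 59 = - \frac{1761}{35}$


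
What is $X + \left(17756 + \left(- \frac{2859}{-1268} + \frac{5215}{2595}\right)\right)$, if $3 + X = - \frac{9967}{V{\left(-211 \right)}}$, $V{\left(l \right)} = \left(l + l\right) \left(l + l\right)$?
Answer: $\frac{130066730129950}{7324728483} \approx 17757.0$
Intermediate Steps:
$V{\left(l \right)} = 4 l^{2}$ ($V{\left(l \right)} = 2 l 2 l = 4 l^{2}$)
$X = - \frac{544219}{178084}$ ($X = -3 - \frac{9967}{4 \left(-211\right)^{2}} = -3 - \frac{9967}{4 \cdot 44521} = -3 - \frac{9967}{178084} = - \frac{544219}{178084} \approx -3.056$)
$X + \left(17756 + \left(- \frac{2859}{-1268} + \frac{5215}{2595}\right)\right) = - \frac{544219}{178084} + \left(17756 + \left(- \frac{2859}{-1268} + \frac{5215}{2595}\right)\right) = - \frac{544219}{178084} + \left(17756 + \left(\left(-2859\right) \left(- \frac{1}{1268}\right) + 5215 \cdot \frac{1}{2595}\right)\right) = - \frac{544219}{178084} + \left(17756 + \left(\frac{2859}{1268} + \frac{1043}{519}\right)\right) = - \frac{544219}{178084} + \left(17756 + \frac{2806345}{658092}\right) = - \frac{544219}{178084} + \frac{11687887897}{658092} = \frac{130066730129950}{7324728483}$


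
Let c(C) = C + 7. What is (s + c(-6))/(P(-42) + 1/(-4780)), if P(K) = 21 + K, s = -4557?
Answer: 21777680/100381 ≈ 216.95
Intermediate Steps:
c(C) = 7 + C
(s + c(-6))/(P(-42) + 1/(-4780)) = (-4557 + (7 - 6))/((21 - 42) + 1/(-4780)) = (-4557 + 1)/(-21 - 1/4780) = -4556/(-100381/4780) = -4556*(-4780/100381) = 21777680/100381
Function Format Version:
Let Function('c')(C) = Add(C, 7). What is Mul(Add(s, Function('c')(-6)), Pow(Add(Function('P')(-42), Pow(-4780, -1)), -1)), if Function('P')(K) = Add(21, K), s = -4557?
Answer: Rational(21777680, 100381) ≈ 216.95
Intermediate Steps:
Function('c')(C) = Add(7, C)
Mul(Add(s, Function('c')(-6)), Pow(Add(Function('P')(-42), Pow(-4780, -1)), -1)) = Mul(Add(-4557, Add(7, -6)), Pow(Add(Add(21, -42), Pow(-4780, -1)), -1)) = Mul(Add(-4557, 1), Pow(Add(-21, Rational(-1, 4780)), -1)) = Mul(-4556, Pow(Rational(-100381, 4780), -1)) = Mul(-4556, Rational(-4780, 100381)) = Rational(21777680, 100381)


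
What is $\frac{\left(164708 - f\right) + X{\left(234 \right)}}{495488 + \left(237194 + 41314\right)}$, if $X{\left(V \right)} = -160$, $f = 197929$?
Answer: $- \frac{33381}{773996} \approx -0.043128$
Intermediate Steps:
$\frac{\left(164708 - f\right) + X{\left(234 \right)}}{495488 + \left(237194 + 41314\right)} = \frac{\left(164708 - 197929\right) - 160}{495488 + \left(237194 + 41314\right)} = \frac{\left(164708 - 197929\right) - 160}{495488 + 278508} = \frac{-33221 - 160}{773996} = \left(-33381\right) \frac{1}{773996} = - \frac{33381}{773996}$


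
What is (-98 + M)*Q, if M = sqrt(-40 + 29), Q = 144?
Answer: -14112 + 144*I*sqrt(11) ≈ -14112.0 + 477.59*I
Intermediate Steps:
M = I*sqrt(11) (M = sqrt(-11) = I*sqrt(11) ≈ 3.3166*I)
(-98 + M)*Q = (-98 + I*sqrt(11))*144 = -14112 + 144*I*sqrt(11)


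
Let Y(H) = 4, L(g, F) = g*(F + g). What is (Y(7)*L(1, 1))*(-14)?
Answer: -112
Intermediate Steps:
(Y(7)*L(1, 1))*(-14) = (4*(1*(1 + 1)))*(-14) = (4*(1*2))*(-14) = (4*2)*(-14) = 8*(-14) = -112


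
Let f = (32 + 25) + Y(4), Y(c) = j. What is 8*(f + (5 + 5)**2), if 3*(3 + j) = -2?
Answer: 3680/3 ≈ 1226.7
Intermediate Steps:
j = -11/3 (j = -3 + (1/3)*(-2) = -3 - 2/3 = -11/3 ≈ -3.6667)
Y(c) = -11/3
f = 160/3 (f = (32 + 25) - 11/3 = 57 - 11/3 = 160/3 ≈ 53.333)
8*(f + (5 + 5)**2) = 8*(160/3 + (5 + 5)**2) = 8*(160/3 + 10**2) = 8*(160/3 + 100) = 8*(460/3) = 3680/3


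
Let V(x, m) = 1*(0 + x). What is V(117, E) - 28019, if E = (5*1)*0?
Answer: -27902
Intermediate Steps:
E = 0 (E = 5*0 = 0)
V(x, m) = x (V(x, m) = 1*x = x)
V(117, E) - 28019 = 117 - 28019 = -27902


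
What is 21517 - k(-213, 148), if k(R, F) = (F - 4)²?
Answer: 781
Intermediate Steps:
k(R, F) = (-4 + F)²
21517 - k(-213, 148) = 21517 - (-4 + 148)² = 21517 - 1*144² = 21517 - 1*20736 = 21517 - 20736 = 781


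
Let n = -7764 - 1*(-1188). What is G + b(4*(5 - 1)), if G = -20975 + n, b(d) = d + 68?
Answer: -27467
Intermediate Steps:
n = -6576 (n = -7764 + 1188 = -6576)
b(d) = 68 + d
G = -27551 (G = -20975 - 6576 = -27551)
G + b(4*(5 - 1)) = -27551 + (68 + 4*(5 - 1)) = -27551 + (68 + 4*4) = -27551 + (68 + 16) = -27551 + 84 = -27467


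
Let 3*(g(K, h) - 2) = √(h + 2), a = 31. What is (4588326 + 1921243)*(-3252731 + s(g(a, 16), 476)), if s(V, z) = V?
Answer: -21173863863801 + 6509569*√2 ≈ -2.1174e+13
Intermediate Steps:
g(K, h) = 2 + √(2 + h)/3 (g(K, h) = 2 + √(h + 2)/3 = 2 + √(2 + h)/3)
(4588326 + 1921243)*(-3252731 + s(g(a, 16), 476)) = (4588326 + 1921243)*(-3252731 + (2 + √(2 + 16)/3)) = 6509569*(-3252731 + (2 + √18/3)) = 6509569*(-3252731 + (2 + (3*√2)/3)) = 6509569*(-3252731 + (2 + √2)) = 6509569*(-3252729 + √2) = -21173863863801 + 6509569*√2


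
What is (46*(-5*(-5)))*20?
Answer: 23000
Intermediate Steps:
(46*(-5*(-5)))*20 = (46*25)*20 = 1150*20 = 23000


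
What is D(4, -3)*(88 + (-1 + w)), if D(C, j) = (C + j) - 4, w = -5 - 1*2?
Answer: -240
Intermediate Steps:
w = -7 (w = -5 - 2 = -7)
D(C, j) = -4 + C + j
D(4, -3)*(88 + (-1 + w)) = (-4 + 4 - 3)*(88 + (-1 - 7)) = -3*(88 - 8) = -3*80 = -240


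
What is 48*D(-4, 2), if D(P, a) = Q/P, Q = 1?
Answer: -12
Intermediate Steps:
D(P, a) = 1/P
48*D(-4, 2) = 48/(-4) = 48*(-1/4) = -12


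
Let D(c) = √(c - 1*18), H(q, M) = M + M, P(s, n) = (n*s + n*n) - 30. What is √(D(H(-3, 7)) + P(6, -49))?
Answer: √(2077 + 2*I) ≈ 45.574 + 0.0219*I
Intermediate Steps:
P(s, n) = -30 + n² + n*s (P(s, n) = (n*s + n²) - 30 = (n² + n*s) - 30 = -30 + n² + n*s)
H(q, M) = 2*M
D(c) = √(-18 + c) (D(c) = √(c - 18) = √(-18 + c))
√(D(H(-3, 7)) + P(6, -49)) = √(√(-18 + 2*7) + (-30 + (-49)² - 49*6)) = √(√(-18 + 14) + (-30 + 2401 - 294)) = √(√(-4) + 2077) = √(2*I + 2077) = √(2077 + 2*I)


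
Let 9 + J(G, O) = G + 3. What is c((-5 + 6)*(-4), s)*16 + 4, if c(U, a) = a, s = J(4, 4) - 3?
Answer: -76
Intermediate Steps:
J(G, O) = -6 + G (J(G, O) = -9 + (G + 3) = -9 + (3 + G) = -6 + G)
s = -5 (s = (-6 + 4) - 3 = -2 - 3 = -5)
c((-5 + 6)*(-4), s)*16 + 4 = -5*16 + 4 = -80 + 4 = -76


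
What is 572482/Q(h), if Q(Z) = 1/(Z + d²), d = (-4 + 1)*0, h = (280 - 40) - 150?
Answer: 51523380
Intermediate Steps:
h = 90 (h = 240 - 150 = 90)
d = 0 (d = -3*0 = 0)
Q(Z) = 1/Z (Q(Z) = 1/(Z + 0²) = 1/(Z + 0) = 1/Z)
572482/Q(h) = 572482/(1/90) = 572482*90 = 51523380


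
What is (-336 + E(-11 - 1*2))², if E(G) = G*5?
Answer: 160801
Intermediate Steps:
E(G) = 5*G
(-336 + E(-11 - 1*2))² = (-336 + 5*(-11 - 1*2))² = (-336 + 5*(-11 - 2))² = (-336 + 5*(-13))² = (-336 - 65)² = (-401)² = 160801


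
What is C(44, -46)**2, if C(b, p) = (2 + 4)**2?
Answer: 1296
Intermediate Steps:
C(b, p) = 36 (C(b, p) = 6**2 = 36)
C(44, -46)**2 = 36**2 = 1296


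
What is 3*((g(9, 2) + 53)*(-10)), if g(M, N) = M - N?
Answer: -1800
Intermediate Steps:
3*((g(9, 2) + 53)*(-10)) = 3*(((9 - 1*2) + 53)*(-10)) = 3*(((9 - 2) + 53)*(-10)) = 3*((7 + 53)*(-10)) = 3*(60*(-10)) = 3*(-600) = -1800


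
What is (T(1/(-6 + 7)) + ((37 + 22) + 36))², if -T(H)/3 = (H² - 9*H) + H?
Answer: 13456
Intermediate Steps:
T(H) = -3*H² + 24*H (T(H) = -3*((H² - 9*H) + H) = -3*(H² - 8*H) = -3*H² + 24*H)
(T(1/(-6 + 7)) + ((37 + 22) + 36))² = (3*(8 - 1/(-6 + 7))/(-6 + 7) + ((37 + 22) + 36))² = (3*(8 - 1/1)/1 + (59 + 36))² = (3*1*(8 - 1*1) + 95)² = (3*1*(8 - 1) + 95)² = (3*1*7 + 95)² = (21 + 95)² = 116² = 13456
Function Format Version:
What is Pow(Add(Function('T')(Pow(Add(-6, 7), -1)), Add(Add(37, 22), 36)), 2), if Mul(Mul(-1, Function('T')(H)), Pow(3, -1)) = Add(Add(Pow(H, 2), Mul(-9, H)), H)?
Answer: 13456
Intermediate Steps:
Function('T')(H) = Add(Mul(-3, Pow(H, 2)), Mul(24, H)) (Function('T')(H) = Mul(-3, Add(Add(Pow(H, 2), Mul(-9, H)), H)) = Mul(-3, Add(Pow(H, 2), Mul(-8, H))) = Add(Mul(-3, Pow(H, 2)), Mul(24, H)))
Pow(Add(Function('T')(Pow(Add(-6, 7), -1)), Add(Add(37, 22), 36)), 2) = Pow(Add(Mul(3, Pow(Add(-6, 7), -1), Add(8, Mul(-1, Pow(Add(-6, 7), -1)))), Add(Add(37, 22), 36)), 2) = Pow(Add(Mul(3, Pow(1, -1), Add(8, Mul(-1, Pow(1, -1)))), Add(59, 36)), 2) = Pow(Add(Mul(3, 1, Add(8, Mul(-1, 1))), 95), 2) = Pow(Add(Mul(3, 1, Add(8, -1)), 95), 2) = Pow(Add(Mul(3, 1, 7), 95), 2) = Pow(Add(21, 95), 2) = Pow(116, 2) = 13456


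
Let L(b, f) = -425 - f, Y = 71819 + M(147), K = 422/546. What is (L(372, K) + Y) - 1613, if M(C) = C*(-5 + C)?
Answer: 24748604/273 ≈ 90654.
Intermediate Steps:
K = 211/273 (K = 422*(1/546) = 211/273 ≈ 0.77289)
Y = 92693 (Y = 71819 + 147*(-5 + 147) = 71819 + 147*142 = 71819 + 20874 = 92693)
(L(372, K) + Y) - 1613 = ((-425 - 1*211/273) + 92693) - 1613 = ((-425 - 211/273) + 92693) - 1613 = (-116236/273 + 92693) - 1613 = 25188953/273 - 1613 = 24748604/273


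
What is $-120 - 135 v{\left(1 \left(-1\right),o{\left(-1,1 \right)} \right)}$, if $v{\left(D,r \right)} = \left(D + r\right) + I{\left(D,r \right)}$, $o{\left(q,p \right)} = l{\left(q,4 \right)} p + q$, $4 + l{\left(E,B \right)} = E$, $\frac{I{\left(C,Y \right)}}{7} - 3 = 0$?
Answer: $-2010$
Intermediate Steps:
$I{\left(C,Y \right)} = 21$ ($I{\left(C,Y \right)} = 21 + 7 \cdot 0 = 21 + 0 = 21$)
$l{\left(E,B \right)} = -4 + E$
$o{\left(q,p \right)} = q + p \left(-4 + q\right)$ ($o{\left(q,p \right)} = \left(-4 + q\right) p + q = p \left(-4 + q\right) + q = q + p \left(-4 + q\right)$)
$v{\left(D,r \right)} = 21 + D + r$ ($v{\left(D,r \right)} = \left(D + r\right) + 21 = 21 + D + r$)
$-120 - 135 v{\left(1 \left(-1\right),o{\left(-1,1 \right)} \right)} = -120 - 135 \left(21 + 1 \left(-1\right) + \left(-1 + 1 \left(-4 - 1\right)\right)\right) = -120 - 135 \left(21 - 1 + \left(-1 + 1 \left(-5\right)\right)\right) = -120 - 135 \left(21 - 1 - 6\right) = -120 - 1890 = -2010$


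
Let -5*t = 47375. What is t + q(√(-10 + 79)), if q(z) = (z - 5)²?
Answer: -9475 + (5 - √69)² ≈ -9464.1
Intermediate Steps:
t = -9475 (t = -⅕*47375 = -9475)
q(z) = (-5 + z)²
t + q(√(-10 + 79)) = -9475 + (-5 + √(-10 + 79))² = -9475 + (-5 + √69)²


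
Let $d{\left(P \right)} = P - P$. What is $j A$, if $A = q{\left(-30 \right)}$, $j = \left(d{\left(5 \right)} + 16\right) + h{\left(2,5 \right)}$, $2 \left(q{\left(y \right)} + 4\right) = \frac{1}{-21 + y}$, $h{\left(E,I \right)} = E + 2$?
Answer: $- \frac{4090}{51} \approx -80.196$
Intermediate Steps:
$d{\left(P \right)} = 0$
$h{\left(E,I \right)} = 2 + E$
$q{\left(y \right)} = -4 + \frac{1}{2 \left(-21 + y\right)}$
$j = 20$ ($j = \left(0 + 16\right) + \left(2 + 2\right) = 16 + 4 = 20$)
$A = - \frac{409}{102}$ ($A = \frac{169 - -240}{2 \left(-21 - 30\right)} = \frac{169 + 240}{2 \left(-51\right)} = \frac{1}{2} \left(- \frac{1}{51}\right) 409 = - \frac{409}{102} \approx -4.0098$)
$j A = 20 \left(- \frac{409}{102}\right) = - \frac{4090}{51}$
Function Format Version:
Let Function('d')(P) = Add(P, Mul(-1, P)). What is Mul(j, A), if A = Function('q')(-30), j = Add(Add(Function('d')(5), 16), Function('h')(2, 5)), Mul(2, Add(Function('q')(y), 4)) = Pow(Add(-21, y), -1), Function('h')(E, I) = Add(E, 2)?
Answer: Rational(-4090, 51) ≈ -80.196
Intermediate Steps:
Function('d')(P) = 0
Function('h')(E, I) = Add(2, E)
Function('q')(y) = Add(-4, Mul(Rational(1, 2), Pow(Add(-21, y), -1)))
j = 20 (j = Add(Add(0, 16), Add(2, 2)) = Add(16, 4) = 20)
A = Rational(-409, 102) (A = Mul(Rational(1, 2), Pow(Add(-21, -30), -1), Add(169, Mul(-8, -30))) = Mul(Rational(1, 2), Pow(-51, -1), Add(169, 240)) = Mul(Rational(1, 2), Rational(-1, 51), 409) = Rational(-409, 102) ≈ -4.0098)
Mul(j, A) = Mul(20, Rational(-409, 102)) = Rational(-4090, 51)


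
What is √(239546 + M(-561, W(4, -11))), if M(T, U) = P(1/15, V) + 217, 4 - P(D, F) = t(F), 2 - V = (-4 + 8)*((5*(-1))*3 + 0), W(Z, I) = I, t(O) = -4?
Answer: √239771 ≈ 489.66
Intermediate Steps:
V = 62 (V = 2 - (-4 + 8)*((5*(-1))*3 + 0) = 2 - 4*(-5*3 + 0) = 2 - 4*(-15 + 0) = 2 - 4*(-15) = 2 - 1*(-60) = 2 + 60 = 62)
P(D, F) = 8 (P(D, F) = 4 - 1*(-4) = 4 + 4 = 8)
M(T, U) = 225 (M(T, U) = 8 + 217 = 225)
√(239546 + M(-561, W(4, -11))) = √(239546 + 225) = √239771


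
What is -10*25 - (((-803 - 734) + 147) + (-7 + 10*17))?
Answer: 977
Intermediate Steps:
-10*25 - (((-803 - 734) + 147) + (-7 + 10*17)) = -250 - ((-1537 + 147) + (-7 + 170)) = -250 - (-1390 + 163) = -250 - 1*(-1227) = -250 + 1227 = 977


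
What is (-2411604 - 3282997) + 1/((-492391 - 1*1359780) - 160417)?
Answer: -11460885637389/2012588 ≈ -5.6946e+6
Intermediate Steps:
(-2411604 - 3282997) + 1/((-492391 - 1*1359780) - 160417) = -5694601 + 1/((-492391 - 1359780) - 160417) = -5694601 + 1/(-1852171 - 160417) = -5694601 + 1/(-2012588) = -5694601 - 1/2012588 = -11460885637389/2012588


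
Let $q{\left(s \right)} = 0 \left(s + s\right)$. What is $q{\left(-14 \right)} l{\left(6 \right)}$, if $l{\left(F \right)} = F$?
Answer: $0$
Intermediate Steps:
$q{\left(s \right)} = 0$ ($q{\left(s \right)} = 0 \cdot 2 s = 0$)
$q{\left(-14 \right)} l{\left(6 \right)} = 0 \cdot 6 = 0$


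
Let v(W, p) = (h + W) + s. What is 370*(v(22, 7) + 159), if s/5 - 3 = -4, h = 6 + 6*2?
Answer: 71780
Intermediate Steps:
h = 18 (h = 6 + 12 = 18)
s = -5 (s = 15 + 5*(-4) = 15 - 20 = -5)
v(W, p) = 13 + W (v(W, p) = (18 + W) - 5 = 13 + W)
370*(v(22, 7) + 159) = 370*((13 + 22) + 159) = 370*(35 + 159) = 370*194 = 71780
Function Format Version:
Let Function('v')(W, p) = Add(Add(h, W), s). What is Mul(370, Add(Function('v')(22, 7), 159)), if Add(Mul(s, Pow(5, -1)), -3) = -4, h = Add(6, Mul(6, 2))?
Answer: 71780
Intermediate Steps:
h = 18 (h = Add(6, 12) = 18)
s = -5 (s = Add(15, Mul(5, -4)) = Add(15, -20) = -5)
Function('v')(W, p) = Add(13, W) (Function('v')(W, p) = Add(Add(18, W), -5) = Add(13, W))
Mul(370, Add(Function('v')(22, 7), 159)) = Mul(370, Add(Add(13, 22), 159)) = Mul(370, Add(35, 159)) = Mul(370, 194) = 71780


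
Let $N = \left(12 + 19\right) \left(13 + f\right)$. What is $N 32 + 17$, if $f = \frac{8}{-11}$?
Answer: $\frac{134107}{11} \approx 12192.0$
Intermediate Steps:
$f = - \frac{8}{11}$ ($f = 8 \left(- \frac{1}{11}\right) = - \frac{8}{11} \approx -0.72727$)
$N = \frac{4185}{11}$ ($N = \left(12 + 19\right) \left(13 - \frac{8}{11}\right) = 31 \cdot \frac{135}{11} = \frac{4185}{11} \approx 380.45$)
$N 32 + 17 = \frac{4185}{11} \cdot 32 + 17 = \frac{133920}{11} + 17 = \frac{134107}{11}$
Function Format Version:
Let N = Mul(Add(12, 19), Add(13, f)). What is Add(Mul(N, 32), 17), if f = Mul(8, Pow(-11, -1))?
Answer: Rational(134107, 11) ≈ 12192.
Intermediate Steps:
f = Rational(-8, 11) (f = Mul(8, Rational(-1, 11)) = Rational(-8, 11) ≈ -0.72727)
N = Rational(4185, 11) (N = Mul(Add(12, 19), Add(13, Rational(-8, 11))) = Mul(31, Rational(135, 11)) = Rational(4185, 11) ≈ 380.45)
Add(Mul(N, 32), 17) = Add(Mul(Rational(4185, 11), 32), 17) = Add(Rational(133920, 11), 17) = Rational(134107, 11)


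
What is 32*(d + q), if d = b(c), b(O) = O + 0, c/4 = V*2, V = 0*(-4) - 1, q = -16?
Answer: -768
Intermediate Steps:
V = -1 (V = 0 - 1 = -1)
c = -8 (c = 4*(-1*2) = 4*(-2) = -8)
b(O) = O
d = -8
32*(d + q) = 32*(-8 - 16) = 32*(-24) = -768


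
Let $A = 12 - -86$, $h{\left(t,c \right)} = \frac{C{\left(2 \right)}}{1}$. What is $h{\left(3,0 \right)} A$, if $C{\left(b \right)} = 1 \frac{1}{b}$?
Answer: $49$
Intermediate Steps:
$C{\left(b \right)} = \frac{1}{b}$
$h{\left(t,c \right)} = \frac{1}{2}$ ($h{\left(t,c \right)} = \frac{1}{2 \cdot 1} = \frac{1}{2} \cdot 1 = \frac{1}{2}$)
$A = 98$ ($A = 12 + 86 = 98$)
$h{\left(3,0 \right)} A = \frac{1}{2} \cdot 98 = 49$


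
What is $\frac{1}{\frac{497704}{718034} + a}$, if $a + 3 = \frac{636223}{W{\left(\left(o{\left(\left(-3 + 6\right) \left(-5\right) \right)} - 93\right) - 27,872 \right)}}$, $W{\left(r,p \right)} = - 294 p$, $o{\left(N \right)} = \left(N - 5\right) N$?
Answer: $- \frac{13148638608}{62962656289} \approx -0.20883$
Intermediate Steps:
$o{\left(N \right)} = N \left(-5 + N\right)$ ($o{\left(N \right)} = \left(-5 + N\right) N = N \left(-5 + N\right)$)
$a = - \frac{200761}{36624}$ ($a = -3 + \frac{636223}{\left(-294\right) 872} = -3 + \frac{636223}{-256368} = -3 + 636223 \left(- \frac{1}{256368}\right) = -3 - \frac{90889}{36624} = - \frac{200761}{36624} \approx -5.4817$)
$\frac{1}{\frac{497704}{718034} + a} = \frac{1}{\frac{497704}{718034} - \frac{200761}{36624}} = \frac{1}{497704 \cdot \frac{1}{718034} - \frac{200761}{36624}} = \frac{1}{\frac{248852}{359017} - \frac{200761}{36624}} = \frac{1}{- \frac{62962656289}{13148638608}} = - \frac{13148638608}{62962656289}$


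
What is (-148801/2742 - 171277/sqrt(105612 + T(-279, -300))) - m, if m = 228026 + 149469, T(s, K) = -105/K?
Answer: -1035240091/2742 - 342554*sqrt(10561235)/2112247 ≈ -3.7808e+5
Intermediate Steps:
m = 377495
(-148801/2742 - 171277/sqrt(105612 + T(-279, -300))) - m = (-148801/2742 - 171277/sqrt(105612 - 105/(-300))) - 1*377495 = (-148801*1/2742 - 171277/sqrt(105612 - 105*(-1/300))) - 377495 = (-148801/2742 - 171277/sqrt(105612 + 7/20)) - 377495 = (-148801/2742 - 171277*2*sqrt(10561235)/2112247) - 377495 = (-148801/2742 - 342554*sqrt(10561235)/2112247) - 377495 = -1035240091/2742 - 342554*sqrt(10561235)/2112247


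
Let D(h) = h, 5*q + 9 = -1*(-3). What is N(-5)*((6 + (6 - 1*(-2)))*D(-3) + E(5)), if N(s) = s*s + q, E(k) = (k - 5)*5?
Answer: -4998/5 ≈ -999.60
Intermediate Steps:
q = -6/5 (q = -9/5 + (-1*(-3))/5 = -9/5 + (1/5)*3 = -9/5 + 3/5 = -6/5 ≈ -1.2000)
E(k) = -25 + 5*k (E(k) = (-5 + k)*5 = -25 + 5*k)
N(s) = -6/5 + s**2 (N(s) = s*s - 6/5 = s**2 - 6/5 = -6/5 + s**2)
N(-5)*((6 + (6 - 1*(-2)))*D(-3) + E(5)) = (-6/5 + (-5)**2)*((6 + (6 - 1*(-2)))*(-3) + (-25 + 5*5)) = (-6/5 + 25)*((6 + (6 + 2))*(-3) + (-25 + 25)) = 119*((6 + 8)*(-3) + 0)/5 = 119*(14*(-3) + 0)/5 = 119*(-42 + 0)/5 = (119/5)*(-42) = -4998/5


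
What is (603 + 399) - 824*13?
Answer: -9710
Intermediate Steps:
(603 + 399) - 824*13 = 1002 - 206*52 = 1002 - 10712 = -9710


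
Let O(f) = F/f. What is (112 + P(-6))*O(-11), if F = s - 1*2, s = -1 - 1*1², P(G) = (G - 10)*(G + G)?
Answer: 1216/11 ≈ 110.55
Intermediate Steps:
P(G) = 2*G*(-10 + G) (P(G) = (-10 + G)*(2*G) = 2*G*(-10 + G))
s = -2 (s = -1 - 1*1 = -1 - 1 = -2)
F = -4 (F = -2 - 1*2 = -2 - 2 = -4)
O(f) = -4/f
(112 + P(-6))*O(-11) = (112 + 2*(-6)*(-10 - 6))*(-4/(-11)) = (112 + 2*(-6)*(-16))*(-4*(-1/11)) = (112 + 192)*(4/11) = 304*(4/11) = 1216/11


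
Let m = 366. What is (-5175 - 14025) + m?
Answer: -18834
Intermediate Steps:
(-5175 - 14025) + m = (-5175 - 14025) + 366 = -19200 + 366 = -18834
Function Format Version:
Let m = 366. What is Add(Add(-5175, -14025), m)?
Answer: -18834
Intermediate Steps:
Add(Add(-5175, -14025), m) = Add(Add(-5175, -14025), 366) = Add(-19200, 366) = -18834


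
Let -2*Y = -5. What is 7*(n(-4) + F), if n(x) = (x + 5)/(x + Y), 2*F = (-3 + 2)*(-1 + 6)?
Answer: -133/6 ≈ -22.167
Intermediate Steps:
Y = 5/2 (Y = -½*(-5) = 5/2 ≈ 2.5000)
F = -5/2 (F = ((-3 + 2)*(-1 + 6))/2 = (-1*5)/2 = (½)*(-5) = -5/2 ≈ -2.5000)
n(x) = (5 + x)/(5/2 + x) (n(x) = (x + 5)/(x + 5/2) = (5 + x)/(5/2 + x))
7*(n(-4) + F) = 7*(2*(5 - 4)/(5 + 2*(-4)) - 5/2) = 7*(2*1/(5 - 8) - 5/2) = 7*(2*1/(-3) - 5/2) = 7*(2*(-⅓)*1 - 5/2) = 7*(-⅔ - 5/2) = 7*(-19/6) = -133/6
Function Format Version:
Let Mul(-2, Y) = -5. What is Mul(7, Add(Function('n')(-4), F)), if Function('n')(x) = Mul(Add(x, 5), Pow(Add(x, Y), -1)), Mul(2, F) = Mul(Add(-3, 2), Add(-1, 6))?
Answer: Rational(-133, 6) ≈ -22.167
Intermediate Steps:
Y = Rational(5, 2) (Y = Mul(Rational(-1, 2), -5) = Rational(5, 2) ≈ 2.5000)
F = Rational(-5, 2) (F = Mul(Rational(1, 2), Mul(Add(-3, 2), Add(-1, 6))) = Mul(Rational(1, 2), Mul(-1, 5)) = Mul(Rational(1, 2), -5) = Rational(-5, 2) ≈ -2.5000)
Function('n')(x) = Mul(Pow(Add(Rational(5, 2), x), -1), Add(5, x)) (Function('n')(x) = Mul(Add(x, 5), Pow(Add(x, Rational(5, 2)), -1)) = Mul(Add(5, x), Pow(Add(Rational(5, 2), x), -1)) = Mul(Pow(Add(Rational(5, 2), x), -1), Add(5, x)))
Mul(7, Add(Function('n')(-4), F)) = Mul(7, Add(Mul(2, Pow(Add(5, Mul(2, -4)), -1), Add(5, -4)), Rational(-5, 2))) = Mul(7, Add(Mul(2, Pow(Add(5, -8), -1), 1), Rational(-5, 2))) = Mul(7, Add(Mul(2, Pow(-3, -1), 1), Rational(-5, 2))) = Mul(7, Add(Mul(2, Rational(-1, 3), 1), Rational(-5, 2))) = Mul(7, Add(Rational(-2, 3), Rational(-5, 2))) = Mul(7, Rational(-19, 6)) = Rational(-133, 6)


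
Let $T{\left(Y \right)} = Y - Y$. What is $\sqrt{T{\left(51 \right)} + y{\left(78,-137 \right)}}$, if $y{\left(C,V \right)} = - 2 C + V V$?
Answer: $\sqrt{18613} \approx 136.43$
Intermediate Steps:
$y{\left(C,V \right)} = V^{2} - 2 C$ ($y{\left(C,V \right)} = - 2 C + V^{2} = V^{2} - 2 C$)
$T{\left(Y \right)} = 0$
$\sqrt{T{\left(51 \right)} + y{\left(78,-137 \right)}} = \sqrt{0 + \left(\left(-137\right)^{2} - 156\right)} = \sqrt{0 + \left(18769 - 156\right)} = \sqrt{0 + 18613} = \sqrt{18613}$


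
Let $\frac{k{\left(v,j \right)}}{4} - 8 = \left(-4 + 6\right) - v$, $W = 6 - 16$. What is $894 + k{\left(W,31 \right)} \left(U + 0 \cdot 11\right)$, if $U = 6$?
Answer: $1374$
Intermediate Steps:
$W = -10$ ($W = 6 - 16 = -10$)
$k{\left(v,j \right)} = 40 - 4 v$ ($k{\left(v,j \right)} = 32 + 4 \left(\left(-4 + 6\right) - v\right) = 32 + 4 \left(2 - v\right) = 32 - \left(-8 + 4 v\right) = 40 - 4 v$)
$894 + k{\left(W,31 \right)} \left(U + 0 \cdot 11\right) = 894 + \left(40 - -40\right) \left(6 + 0 \cdot 11\right) = 894 + \left(40 + 40\right) \left(6 + 0\right) = 894 + 80 \cdot 6 = 894 + 480 = 1374$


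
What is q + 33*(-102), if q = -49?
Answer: -3415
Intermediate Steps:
q + 33*(-102) = -49 + 33*(-102) = -49 - 3366 = -3415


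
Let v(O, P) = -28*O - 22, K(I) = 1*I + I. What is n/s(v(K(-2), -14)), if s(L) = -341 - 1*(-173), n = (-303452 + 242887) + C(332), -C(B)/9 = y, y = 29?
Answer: 30413/84 ≈ 362.06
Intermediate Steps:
K(I) = 2*I (K(I) = I + I = 2*I)
C(B) = -261 (C(B) = -9*29 = -261)
v(O, P) = -22 - 28*O
n = -60826 (n = (-303452 + 242887) - 261 = -60565 - 261 = -60826)
s(L) = -168 (s(L) = -341 + 173 = -168)
n/s(v(K(-2), -14)) = -60826/(-168) = -60826*(-1/168) = 30413/84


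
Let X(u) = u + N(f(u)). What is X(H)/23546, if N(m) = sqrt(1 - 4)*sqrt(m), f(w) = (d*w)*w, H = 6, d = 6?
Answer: 3/11773 + 9*I*sqrt(2)/11773 ≈ 0.00025482 + 0.0010811*I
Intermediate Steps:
f(w) = 6*w**2 (f(w) = (6*w)*w = 6*w**2)
N(m) = I*sqrt(3)*sqrt(m) (N(m) = sqrt(-3)*sqrt(m) = (I*sqrt(3))*sqrt(m) = I*sqrt(3)*sqrt(m))
X(u) = u + 3*I*sqrt(2)*sqrt(u**2) (X(u) = u + I*sqrt(3)*sqrt(6*u**2) = u + I*sqrt(3)*(sqrt(6)*sqrt(u**2)) = u + 3*I*sqrt(2)*sqrt(u**2))
X(H)/23546 = (6 + 3*I*sqrt(2)*sqrt(6**2))/23546 = (6 + 3*I*sqrt(2)*sqrt(36))*(1/23546) = (6 + 3*I*sqrt(2)*6)*(1/23546) = (6 + 18*I*sqrt(2))*(1/23546) = 3/11773 + 9*I*sqrt(2)/11773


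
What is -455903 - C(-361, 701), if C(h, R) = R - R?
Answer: -455903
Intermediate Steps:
C(h, R) = 0
-455903 - C(-361, 701) = -455903 - 1*0 = -455903 + 0 = -455903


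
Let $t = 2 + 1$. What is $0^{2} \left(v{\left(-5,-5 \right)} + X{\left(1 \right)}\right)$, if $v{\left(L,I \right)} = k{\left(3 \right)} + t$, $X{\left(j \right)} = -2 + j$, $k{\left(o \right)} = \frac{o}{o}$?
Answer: $0$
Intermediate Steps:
$k{\left(o \right)} = 1$
$t = 3$
$v{\left(L,I \right)} = 4$ ($v{\left(L,I \right)} = 1 + 3 = 4$)
$0^{2} \left(v{\left(-5,-5 \right)} + X{\left(1 \right)}\right) = 0^{2} \left(4 + \left(-2 + 1\right)\right) = 0 \left(4 - 1\right) = 0 \cdot 3 = 0$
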